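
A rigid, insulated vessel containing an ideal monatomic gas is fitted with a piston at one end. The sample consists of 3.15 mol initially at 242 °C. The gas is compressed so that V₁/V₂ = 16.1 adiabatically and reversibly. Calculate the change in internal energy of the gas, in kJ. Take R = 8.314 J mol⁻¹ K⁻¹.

Adiabatic: T₁V₁^(γ−1) = T₂V₂^(γ−1) ⇒ T₂ = T₁ (V₁/V₂)^(γ−1).
γ = 5/3 for a monatomic ideal gas, so γ−1 = 2/3.
T₁ = 242 °C = 515.1 K.
T₂ = 515.1 × 16.1^(2/3) = 3285 K.
Q = 0, so ΔU = W_on_gas = nCᵥΔT with Cᵥ = R/(γ−1) = 12.47 J/(mol·K).
ΔU = 3.15 × 12.47 × (3285 − 515.1) = 108800 J.

ΔU ≈ 109 kJ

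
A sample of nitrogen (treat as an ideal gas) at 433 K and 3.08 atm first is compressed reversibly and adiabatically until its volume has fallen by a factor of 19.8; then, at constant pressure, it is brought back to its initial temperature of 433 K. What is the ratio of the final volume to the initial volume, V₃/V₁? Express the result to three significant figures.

V₃/V₁ ≈ 0.0153

For a diatomic ideal gas γ = 7/5.
Adiabatic step: V₂/V₁ = 0.05051; T₂ = T₁·19.8^(2/5) = 1429 K.
Isobaric step: V₃/V₂ = T₃/T₂ = 433/1429.
V₃/V₁ = (V₂/V₁)(V₃/V₂) = 0.05051 × (433/1429) = 0.0153.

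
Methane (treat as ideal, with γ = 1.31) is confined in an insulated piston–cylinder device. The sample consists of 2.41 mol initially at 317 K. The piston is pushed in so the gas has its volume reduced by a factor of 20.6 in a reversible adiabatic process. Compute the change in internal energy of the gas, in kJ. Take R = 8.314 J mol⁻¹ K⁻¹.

For a reversible adiabat TV^(γ−1) is constant, so T₂ = T₁ (V₁/V₂)^(γ−1).
T₂ = 317 × 20.6^(0.31) = 809.8 K.
Q = 0, so ΔU = W_on_gas = nCᵥΔT with Cᵥ = R/(γ−1) = 26.82 J/(mol·K).
ΔU = 2.41 × 26.82 × (809.8 − 317) = 31850 J.

ΔU ≈ 31.8 kJ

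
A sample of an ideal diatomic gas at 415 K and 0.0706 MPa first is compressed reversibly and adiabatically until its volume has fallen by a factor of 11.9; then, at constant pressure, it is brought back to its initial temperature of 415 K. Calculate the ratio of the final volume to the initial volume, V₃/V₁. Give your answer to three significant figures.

V₃/V₁ ≈ 0.0312

For a diatomic ideal gas γ = 7/5.
Adiabatic step: V₂/V₁ = 0.08403; T₂ = T₁·11.9^(2/5) = 1118 K.
Isobaric step: V₃/V₂ = T₃/T₂ = 415/1118.
V₃/V₁ = (V₂/V₁)(V₃/V₂) = 0.08403 × (415/1118) = 0.03121.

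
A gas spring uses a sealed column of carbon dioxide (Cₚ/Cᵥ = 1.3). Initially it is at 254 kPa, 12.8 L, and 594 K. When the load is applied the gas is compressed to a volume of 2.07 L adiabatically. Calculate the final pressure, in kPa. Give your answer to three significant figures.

P₂ ≈ 2710 kPa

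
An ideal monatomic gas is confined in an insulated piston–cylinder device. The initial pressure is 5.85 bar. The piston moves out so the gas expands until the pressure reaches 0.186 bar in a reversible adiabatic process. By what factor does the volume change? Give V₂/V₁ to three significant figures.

V₂/V₁ ≈ 7.92

From PV^γ = const, V₂/V₁ = (P₁/P₂)^(1/γ).
For a monatomic ideal gas γ = 5/3.
V₂/V₁ = (5.85/0.186)^(3/5) = 7.917.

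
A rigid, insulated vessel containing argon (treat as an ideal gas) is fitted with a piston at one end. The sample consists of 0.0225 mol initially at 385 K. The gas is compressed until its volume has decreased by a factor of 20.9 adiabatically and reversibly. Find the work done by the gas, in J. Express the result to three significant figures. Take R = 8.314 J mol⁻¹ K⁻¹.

W ≈ -712 J

Adiabatic: T₁V₁^(γ−1) = T₂V₂^(γ−1) ⇒ T₂ = T₁ (V₁/V₂)^(γ−1).
γ = 5/3 for a monatomic ideal gas, so γ−1 = 2/3.
T₂ = 385 × 20.9^(2/3) = 2921 K.
Q = 0, so ΔU = W_on_gas = nCᵥΔT with Cᵥ = R/(γ−1) = 12.47 J/(mol·K).
ΔU = 0.0225 × 12.47 × (2921 − 385) = 711.6 J.
Work done by the gas = −ΔU = -711.6 J.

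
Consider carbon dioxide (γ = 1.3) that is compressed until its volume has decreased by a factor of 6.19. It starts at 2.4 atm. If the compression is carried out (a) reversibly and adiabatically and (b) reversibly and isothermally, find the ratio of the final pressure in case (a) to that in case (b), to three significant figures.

P_adiabatic / P_isothermal ≈ 1.73

Isothermal: P_b = P₁(V₁/V₂) = 2.4×6.19.
Adiabatic: P_a = P₁(V₁/V₂)^γ = 2.4×6.19^(1.3).
P_a/P_b = (V₁/V₂)^(γ−1) = 6.19^(0.3) = 1.728.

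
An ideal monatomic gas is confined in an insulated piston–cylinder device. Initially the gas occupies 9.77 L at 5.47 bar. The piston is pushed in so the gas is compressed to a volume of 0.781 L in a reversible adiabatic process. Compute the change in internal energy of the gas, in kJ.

ΔU ≈ 35.2 kJ

γ = 5/3 for a monatomic ideal gas.
P₂ = P₁(V₁/V₂)^γ = 5.47×(9.77/0.781)^(5/3) = 368.7 bar.
For a reversible adiabat, W_by_gas = (P₁V₁ − P₂V₂)/(γ−1).
W_by = (547000×0.00977 − 3.687×10^7×0.000781) / (2/3) = -35180 J.
Q = 0 ⇒ ΔU = −W_by = 35180 J.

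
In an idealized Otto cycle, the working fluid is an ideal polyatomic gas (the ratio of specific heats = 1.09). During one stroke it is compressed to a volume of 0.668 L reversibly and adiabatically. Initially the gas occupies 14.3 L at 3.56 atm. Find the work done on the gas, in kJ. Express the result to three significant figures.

W ≈ 18.2 kJ

P₂ = P₁(V₁/V₂)^γ = 3.56×(14.3/0.668)^(1.09) = 100.4 atm.
For a reversible adiabat, W_by_gas = (P₁V₁ − P₂V₂)/(γ−1).
W_by = (360700×0.0143 − 1.017×10^7×0.000668) / (0.09) = -18200 J.
W_on_gas = −W_by = 18200 J.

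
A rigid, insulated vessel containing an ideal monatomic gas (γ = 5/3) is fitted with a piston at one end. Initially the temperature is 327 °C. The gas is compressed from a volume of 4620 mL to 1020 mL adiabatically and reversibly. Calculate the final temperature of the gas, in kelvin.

T₂ ≈ 1640 K

For a reversible adiabat TV^(γ−1) is constant, so T₂ = T₁ (V₁/V₂)^(γ−1).
T₁ = 327 °C = 600.1 K.
T₂ = 600.1 × (4620/1020)^(2/3) = 1643 K.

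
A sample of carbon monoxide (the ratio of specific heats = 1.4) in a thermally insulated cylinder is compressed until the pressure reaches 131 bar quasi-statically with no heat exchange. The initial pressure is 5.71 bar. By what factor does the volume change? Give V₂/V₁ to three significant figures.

V₂/V₁ ≈ 0.107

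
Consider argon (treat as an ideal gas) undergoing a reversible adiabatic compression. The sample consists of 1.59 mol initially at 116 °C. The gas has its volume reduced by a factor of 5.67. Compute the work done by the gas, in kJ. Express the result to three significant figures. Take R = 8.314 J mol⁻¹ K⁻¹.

Adiabatic: T₁V₁^(γ−1) = T₂V₂^(γ−1) ⇒ T₂ = T₁ (V₁/V₂)^(γ−1).
γ = 5/3 for a monatomic ideal gas, so γ−1 = 2/3.
T₁ = 116 °C = 389.1 K.
T₂ = 389.1 × 5.67^(2/3) = 1237 K.
Q = 0, so ΔU = W_on_gas = nCᵥΔT with Cᵥ = R/(γ−1) = 12.47 J/(mol·K).
ΔU = 1.59 × 12.47 × (1237 − 389.1) = 16820 J.
Work done by the gas = −ΔU = -16820 J.

W ≈ -16.8 kJ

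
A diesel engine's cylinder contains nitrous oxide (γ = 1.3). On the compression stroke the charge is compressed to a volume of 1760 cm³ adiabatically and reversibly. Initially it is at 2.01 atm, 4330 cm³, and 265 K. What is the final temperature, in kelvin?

For a reversible adiabat TV^(γ−1) is constant, so T₂ = T₁ (V₁/V₂)^(γ−1).
T₂ = 265 × (4330/1760)^(0.3) = 347.2 K.

T₂ ≈ 347 K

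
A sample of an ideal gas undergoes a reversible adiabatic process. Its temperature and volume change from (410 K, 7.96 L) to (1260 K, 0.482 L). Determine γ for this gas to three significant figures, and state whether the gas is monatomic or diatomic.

γ ≈ 1.40; diatomic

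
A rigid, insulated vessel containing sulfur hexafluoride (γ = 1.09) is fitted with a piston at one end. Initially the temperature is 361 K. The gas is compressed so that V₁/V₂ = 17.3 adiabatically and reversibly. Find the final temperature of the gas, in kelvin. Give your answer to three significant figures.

Adiabatic: T₁V₁^(γ−1) = T₂V₂^(γ−1) ⇒ T₂ = T₁ (V₁/V₂)^(γ−1).
T₂ = 361 × 17.3^(0.09) = 466.6 K.

T₂ ≈ 467 K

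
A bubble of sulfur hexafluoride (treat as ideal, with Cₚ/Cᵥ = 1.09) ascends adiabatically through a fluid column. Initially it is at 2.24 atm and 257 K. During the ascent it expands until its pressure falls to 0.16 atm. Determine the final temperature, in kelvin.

Adiabatic: T₂/T₁ = (P₂/P₁)^((γ−1)/γ).
T₂ = 257 × (0.16/2.24)^(0.0826) = 206.7 K.

T₂ ≈ 207 K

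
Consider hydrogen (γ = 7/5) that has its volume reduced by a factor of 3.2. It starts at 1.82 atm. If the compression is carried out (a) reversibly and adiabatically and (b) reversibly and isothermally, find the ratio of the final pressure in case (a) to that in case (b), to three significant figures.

Isothermal: P_b = P₁(V₁/V₂) = 1.82×3.2.
Adiabatic: P_a = P₁(V₁/V₂)^γ = 1.82×3.2^(7/5).
P_a/P_b = (V₁/V₂)^(γ−1) = 3.2^(2/5) = 1.592.

P_adiabatic / P_isothermal ≈ 1.59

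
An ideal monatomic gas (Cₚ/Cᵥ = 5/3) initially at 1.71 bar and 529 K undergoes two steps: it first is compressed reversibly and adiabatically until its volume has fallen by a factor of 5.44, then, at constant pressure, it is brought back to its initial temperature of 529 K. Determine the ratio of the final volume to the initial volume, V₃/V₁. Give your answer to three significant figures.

V₃/V₁ ≈ 0.0594

Adiabatic step: V₂/V₁ = 0.1838; T₂ = T₁·5.44^(2/3) = 1636 K.
Isobaric step: V₃/V₂ = T₃/T₂ = 529/1636.
V₃/V₁ = (V₂/V₁)(V₃/V₂) = 0.1838 × (529/1636) = 0.05943.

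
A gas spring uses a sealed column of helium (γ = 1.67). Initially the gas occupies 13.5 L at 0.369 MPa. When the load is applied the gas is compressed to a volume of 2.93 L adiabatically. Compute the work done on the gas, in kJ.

W ≈ 13.3 kJ

P₂ = P₁(V₁/V₂)^γ = 0.369×(13.5/2.93)^(1.67) = 4.732 MPa.
For a reversible adiabat, W_by_gas = (P₁V₁ − P₂V₂)/(γ−1).
W_by = (369000×0.0135 − 4.732×10^6×0.00293) / (0.67) = -13260 J.
W_on_gas = −W_by = 13260 J.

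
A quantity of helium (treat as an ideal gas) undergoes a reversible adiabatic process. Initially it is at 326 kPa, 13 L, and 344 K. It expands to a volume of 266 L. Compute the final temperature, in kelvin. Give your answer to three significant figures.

Adiabatic: T₁V₁^(γ−1) = T₂V₂^(γ−1) ⇒ T₂ = T₁ (V₁/V₂)^(γ−1).
γ = 5/3 for a monatomic ideal gas.
T₂ = 344 × (13/266)^(2/3) = 45.98 K.

T₂ ≈ 46.0 K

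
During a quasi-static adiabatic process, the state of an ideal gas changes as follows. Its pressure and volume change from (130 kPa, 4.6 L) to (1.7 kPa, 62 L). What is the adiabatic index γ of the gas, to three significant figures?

PV^γ = const ⇒ γ = ln(P₂/P₁) / ln(V₁/V₂).
γ = ln(1.7/130) / ln(4.6/62) = 1.667.

γ ≈ 1.67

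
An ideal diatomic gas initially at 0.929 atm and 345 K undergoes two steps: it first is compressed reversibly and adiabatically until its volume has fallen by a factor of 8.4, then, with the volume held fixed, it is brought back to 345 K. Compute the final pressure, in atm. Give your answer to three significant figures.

For a diatomic ideal gas γ = 7/5.
Adiabatic step (PV^γ = const): P₂ = 0.929×8.4^(7/5) = 18.28 atm; T₂ = 345×8.4^(2/5) = 808.2 K.
Isochoric: P₃ = P₂(T₃/T₂) = 18.28 × (345/808.2) = 7.804 atm.

P₃ ≈ 7.80 atm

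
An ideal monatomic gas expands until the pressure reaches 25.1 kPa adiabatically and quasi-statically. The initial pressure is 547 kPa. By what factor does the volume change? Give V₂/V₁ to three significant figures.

From PV^γ = const, V₂/V₁ = (P₁/P₂)^(1/γ).
For a monatomic ideal gas γ = 5/3.
V₂/V₁ = (547/25.1)^(3/5) = 6.353.

V₂/V₁ ≈ 6.35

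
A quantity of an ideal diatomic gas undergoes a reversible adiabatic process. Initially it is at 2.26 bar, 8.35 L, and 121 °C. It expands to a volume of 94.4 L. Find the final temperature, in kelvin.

T₂ ≈ 149 K

Adiabatic: T₁V₁^(γ−1) = T₂V₂^(γ−1) ⇒ T₂ = T₁ (V₁/V₂)^(γ−1).
γ = 7/5 for a diatomic ideal gas.
T₁ = 121 °C = 394.1 K.
T₂ = 394.1 × (8.35/94.4)^(2/5) = 149.4 K.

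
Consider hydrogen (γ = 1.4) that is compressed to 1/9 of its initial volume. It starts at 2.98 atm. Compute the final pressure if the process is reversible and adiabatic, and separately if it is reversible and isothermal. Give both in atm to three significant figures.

adiabatic: 64.6 atm; isothermal: 26.8 atm

Isothermal: P₂ = P₁(V₁/V₂) = 2.98×9 = 26.82 atm.
Adiabatic: P₂ = P₁(V₁/V₂)^γ = 2.98×9^(1.4) = 64.59 atm.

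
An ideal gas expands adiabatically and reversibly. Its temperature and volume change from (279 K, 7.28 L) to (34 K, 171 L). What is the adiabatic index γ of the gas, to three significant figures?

γ ≈ 1.67

TV^(γ−1) = const ⇒ γ − 1 = ln(T₂/T₁) / ln(V₁/V₂).
γ = 1 + ln(34/279) / ln(7.28/171) = 1.667.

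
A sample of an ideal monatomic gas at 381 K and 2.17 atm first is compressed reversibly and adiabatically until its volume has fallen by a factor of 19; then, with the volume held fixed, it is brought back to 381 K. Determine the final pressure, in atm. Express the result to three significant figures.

P₃ ≈ 41.2 atm

For a monatomic ideal gas γ = 5/3.
Adiabatic step (PV^γ = const): P₂ = 2.17×19^(5/3) = 293.6 atm; T₂ = 381×19^(2/3) = 2713 K.
Isochoric: P₃ = P₂(T₃/T₂) = 293.6 × (381/2713) = 41.23 atm.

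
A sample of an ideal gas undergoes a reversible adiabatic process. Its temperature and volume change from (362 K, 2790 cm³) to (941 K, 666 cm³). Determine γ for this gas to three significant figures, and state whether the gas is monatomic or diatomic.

TV^(γ−1) = const ⇒ γ − 1 = ln(T₂/T₁) / ln(V₁/V₂).
γ = 1 + ln(941/362) / ln(2790/666) = 1.667.
γ ≈ 1.67 is close to 5/3, so the gas is monatomic.

γ ≈ 1.67; monatomic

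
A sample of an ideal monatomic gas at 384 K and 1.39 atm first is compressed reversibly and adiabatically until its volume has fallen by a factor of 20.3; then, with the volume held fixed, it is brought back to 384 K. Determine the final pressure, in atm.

P₃ ≈ 28.2 atm

For a monatomic ideal gas γ = 5/3.
Adiabatic step (PV^γ = const): P₂ = 1.39×20.3^(5/3) = 210 atm; T₂ = 384×20.3^(2/3) = 2858 K.
Isochoric: P₃ = P₂(T₃/T₂) = 210 × (384/2858) = 28.22 atm.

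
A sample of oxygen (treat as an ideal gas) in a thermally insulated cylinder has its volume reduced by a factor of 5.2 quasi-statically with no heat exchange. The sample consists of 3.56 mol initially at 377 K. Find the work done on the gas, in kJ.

W ≈ 26.0 kJ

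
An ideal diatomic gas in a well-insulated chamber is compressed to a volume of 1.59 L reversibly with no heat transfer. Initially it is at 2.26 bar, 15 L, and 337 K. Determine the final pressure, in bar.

Adiabatic: P₁V₁^γ = P₂V₂^γ ⇒ P₂ = P₁ (V₁/V₂)^γ.
γ = 7/5 for a diatomic ideal gas.
P₂ = 2.26 × (15/1.59)^(7/5) = 52.32 bar.

P₂ ≈ 52.3 bar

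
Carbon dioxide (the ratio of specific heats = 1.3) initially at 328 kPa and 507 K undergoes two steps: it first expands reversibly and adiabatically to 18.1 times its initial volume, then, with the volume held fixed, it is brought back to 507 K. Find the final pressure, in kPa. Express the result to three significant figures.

P₃ ≈ 18.1 kPa

Adiabatic step (PV^γ = const): P₂ = 328×(1/18.1)^(1.3) = 7.601 kPa; T₂ = 507×(1/18.1)^(0.3) = 212.7 K.
Isochoric: P₃ = P₂(T₃/T₂) = 7.601 × (507/212.7) = 18.12 kPa.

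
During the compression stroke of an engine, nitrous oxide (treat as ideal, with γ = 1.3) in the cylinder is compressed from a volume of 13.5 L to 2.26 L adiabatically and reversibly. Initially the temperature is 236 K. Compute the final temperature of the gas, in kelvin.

T₂ ≈ 403 K

Adiabatic: T₁V₁^(γ−1) = T₂V₂^(γ−1) ⇒ T₂ = T₁ (V₁/V₂)^(γ−1).
T₂ = 236 × (13.5/2.26)^(0.3) = 403.4 K.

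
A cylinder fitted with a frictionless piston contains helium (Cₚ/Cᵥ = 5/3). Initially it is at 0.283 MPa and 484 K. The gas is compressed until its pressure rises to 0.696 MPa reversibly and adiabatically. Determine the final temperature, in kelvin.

T₂ ≈ 694 K

Along an adiabat T P^((1−γ)/γ) is constant, so T₂ = T₁ (P₂/P₁)^((γ−1)/γ).
T₂ = 484 × (0.696/0.283)^(2/5) = 693.7 K.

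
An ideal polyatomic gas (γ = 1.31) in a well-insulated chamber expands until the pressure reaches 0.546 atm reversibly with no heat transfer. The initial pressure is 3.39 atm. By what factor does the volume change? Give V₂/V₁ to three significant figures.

From PV^γ = const, V₂/V₁ = (P₁/P₂)^(1/γ).
V₂/V₁ = (3.39/0.546)^(0.763) = 4.03.

V₂/V₁ ≈ 4.03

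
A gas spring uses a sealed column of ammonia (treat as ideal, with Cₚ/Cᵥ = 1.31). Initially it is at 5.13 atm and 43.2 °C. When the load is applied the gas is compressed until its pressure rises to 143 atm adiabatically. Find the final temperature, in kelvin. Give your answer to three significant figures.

Along an adiabat T P^((1−γ)/γ) is constant, so T₂ = T₁ (P₂/P₁)^((γ−1)/γ).
T₁ = 43.2 °C = 316.3 K.
T₂ = 316.3 × (143/5.13)^(0.237) = 695.3 K.

T₂ ≈ 695 K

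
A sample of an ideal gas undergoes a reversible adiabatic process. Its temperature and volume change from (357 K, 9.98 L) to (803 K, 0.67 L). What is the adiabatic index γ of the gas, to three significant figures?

γ ≈ 1.30

TV^(γ−1) = const ⇒ γ − 1 = ln(T₂/T₁) / ln(V₁/V₂).
γ = 1 + ln(803/357) / ln(9.98/0.67) = 1.3.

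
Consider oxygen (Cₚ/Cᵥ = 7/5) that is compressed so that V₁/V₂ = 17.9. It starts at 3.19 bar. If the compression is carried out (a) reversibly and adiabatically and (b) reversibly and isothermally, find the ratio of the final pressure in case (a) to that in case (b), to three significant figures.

Isothermal: P_b = P₁(V₁/V₂) = 3.19×17.9.
Adiabatic: P_a = P₁(V₁/V₂)^γ = 3.19×17.9^(7/5).
P_a/P_b = (V₁/V₂)^(γ−1) = 17.9^(2/5) = 3.171.

P_adiabatic / P_isothermal ≈ 3.17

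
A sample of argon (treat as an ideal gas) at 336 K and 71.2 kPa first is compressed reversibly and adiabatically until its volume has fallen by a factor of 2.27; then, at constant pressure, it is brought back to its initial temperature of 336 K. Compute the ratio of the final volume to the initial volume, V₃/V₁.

V₃/V₁ ≈ 0.255

For a monatomic ideal gas γ = 5/3.
Adiabatic step: V₂/V₁ = 0.4405; T₂ = T₁·2.27^(2/3) = 580.3 K.
Isobaric step: V₃/V₂ = T₃/T₂ = 336/580.3.
V₃/V₁ = (V₂/V₁)(V₃/V₂) = 0.4405 × (336/580.3) = 0.255.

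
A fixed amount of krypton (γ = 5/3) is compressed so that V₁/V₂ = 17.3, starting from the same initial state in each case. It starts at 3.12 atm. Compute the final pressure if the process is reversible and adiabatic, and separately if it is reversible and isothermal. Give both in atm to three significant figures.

Isothermal: P₂ = P₁(V₁/V₂) = 3.12×17.3 = 53.98 atm.
Adiabatic: P₂ = P₁(V₁/V₂)^γ = 3.12×17.3^(5/3) = 361 atm.

adiabatic: 361 atm; isothermal: 54.0 atm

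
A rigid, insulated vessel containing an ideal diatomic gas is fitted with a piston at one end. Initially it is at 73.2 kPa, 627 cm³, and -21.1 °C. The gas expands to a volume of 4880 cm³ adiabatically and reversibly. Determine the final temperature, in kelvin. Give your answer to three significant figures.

T₂ ≈ 111 K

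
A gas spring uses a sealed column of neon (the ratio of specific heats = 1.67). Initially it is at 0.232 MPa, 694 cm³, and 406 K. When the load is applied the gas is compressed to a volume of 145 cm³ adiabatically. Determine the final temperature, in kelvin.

T₂ ≈ 1160 K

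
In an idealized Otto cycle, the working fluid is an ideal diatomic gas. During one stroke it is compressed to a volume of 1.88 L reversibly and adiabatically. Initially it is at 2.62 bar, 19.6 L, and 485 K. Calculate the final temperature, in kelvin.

Adiabatic: T₁V₁^(γ−1) = T₂V₂^(γ−1) ⇒ T₂ = T₁ (V₁/V₂)^(γ−1).
γ = 7/5 for a diatomic ideal gas.
T₂ = 485 × (19.6/1.88)^(2/5) = 1239 K.

T₂ ≈ 1240 K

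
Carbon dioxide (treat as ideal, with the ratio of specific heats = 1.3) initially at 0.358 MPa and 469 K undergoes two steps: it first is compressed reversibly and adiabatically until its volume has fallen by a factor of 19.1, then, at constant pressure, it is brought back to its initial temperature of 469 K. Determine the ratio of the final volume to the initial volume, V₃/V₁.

V₃/V₁ ≈ 0.0216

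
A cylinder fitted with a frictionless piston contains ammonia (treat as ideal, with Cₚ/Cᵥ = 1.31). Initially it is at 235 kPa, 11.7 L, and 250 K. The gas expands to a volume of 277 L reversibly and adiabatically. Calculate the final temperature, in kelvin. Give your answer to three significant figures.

For a reversible adiabat TV^(γ−1) is constant, so T₂ = T₁ (V₁/V₂)^(γ−1).
T₂ = 250 × (11.7/277)^(0.31) = 93.74 K.

T₂ ≈ 93.7 K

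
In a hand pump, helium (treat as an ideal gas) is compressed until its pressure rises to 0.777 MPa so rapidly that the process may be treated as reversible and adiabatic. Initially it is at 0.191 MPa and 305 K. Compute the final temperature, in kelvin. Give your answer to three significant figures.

T₂ ≈ 535 K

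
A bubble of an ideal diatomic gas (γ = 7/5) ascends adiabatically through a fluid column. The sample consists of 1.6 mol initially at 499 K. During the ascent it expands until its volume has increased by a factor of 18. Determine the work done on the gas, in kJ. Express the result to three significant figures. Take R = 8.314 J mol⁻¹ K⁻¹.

W ≈ -11.4 kJ

For a reversible adiabat TV^(γ−1) is constant, so T₂ = T₁ (V₁/V₂)^(γ−1).
T₂ = 499 × (1/18)^(2/5) = 157 K.
Q = 0, so ΔU = W_on_gas = nCᵥΔT with Cᵥ = R/(γ−1) = 20.79 J/(mol·K).
ΔU = 1.6 × 20.79 × (157 − 499) = -11370 J.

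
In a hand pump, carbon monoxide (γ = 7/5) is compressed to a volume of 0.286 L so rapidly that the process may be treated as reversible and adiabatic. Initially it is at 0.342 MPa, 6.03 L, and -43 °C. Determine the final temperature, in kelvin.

T₂ ≈ 779 K

For a reversible adiabat TV^(γ−1) is constant, so T₂ = T₁ (V₁/V₂)^(γ−1).
T₁ = -43 °C = 230.1 K.
T₂ = 230.1 × (6.03/0.286)^(2/5) = 779.1 K.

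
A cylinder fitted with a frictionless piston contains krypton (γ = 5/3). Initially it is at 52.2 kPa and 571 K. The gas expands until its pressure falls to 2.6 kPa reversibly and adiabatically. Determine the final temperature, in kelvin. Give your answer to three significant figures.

T₂ ≈ 172 K

Along an adiabat T P^((1−γ)/γ) is constant, so T₂ = T₁ (P₂/P₁)^((γ−1)/γ).
T₂ = 571 × (2.6/52.2)^(2/5) = 172 K.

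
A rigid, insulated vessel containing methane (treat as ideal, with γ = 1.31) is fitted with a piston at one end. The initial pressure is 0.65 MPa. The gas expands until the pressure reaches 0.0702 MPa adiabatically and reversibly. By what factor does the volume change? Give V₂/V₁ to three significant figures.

From PV^γ = const, V₂/V₁ = (P₁/P₂)^(1/γ).
V₂/V₁ = (0.65/0.0702)^(0.763) = 5.468.

V₂/V₁ ≈ 5.47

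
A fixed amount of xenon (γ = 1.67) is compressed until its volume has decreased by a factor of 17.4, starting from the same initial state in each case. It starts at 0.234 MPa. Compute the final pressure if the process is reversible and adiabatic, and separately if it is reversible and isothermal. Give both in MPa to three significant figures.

adiabatic: 27.6 MPa; isothermal: 4.07 MPa

Isothermal: P₂ = P₁(V₁/V₂) = 0.234×17.4 = 4.072 MPa.
Adiabatic: P₂ = P₁(V₁/V₂)^γ = 0.234×17.4^(1.67) = 27.6 MPa.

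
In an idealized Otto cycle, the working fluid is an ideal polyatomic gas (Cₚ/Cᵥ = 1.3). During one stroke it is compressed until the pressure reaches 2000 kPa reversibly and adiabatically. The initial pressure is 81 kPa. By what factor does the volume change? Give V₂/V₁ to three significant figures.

From PV^γ = const, V₂/V₁ = (P₁/P₂)^(1/γ).
V₂/V₁ = (81/2000)^(0.769) = 0.08488.

V₂/V₁ ≈ 0.0849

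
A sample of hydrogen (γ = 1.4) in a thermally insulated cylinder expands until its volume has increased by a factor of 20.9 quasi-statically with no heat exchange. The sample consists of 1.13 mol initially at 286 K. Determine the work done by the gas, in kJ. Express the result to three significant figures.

For a reversible adiabat TV^(γ−1) is constant, so T₂ = T₁ (V₁/V₂)^(γ−1).
T₂ = 286 × (1/20.9)^(0.4) = 84.78 K.
Q = 0, so ΔU = W_on_gas = nCᵥΔT with Cᵥ = R/(γ−1) = 20.79 J/(mol·K).
ΔU = 1.13 × 20.79 × (84.78 − 286) = -4726 J.
Work done by the gas = −ΔU = 4726 J.

W ≈ 4.73 kJ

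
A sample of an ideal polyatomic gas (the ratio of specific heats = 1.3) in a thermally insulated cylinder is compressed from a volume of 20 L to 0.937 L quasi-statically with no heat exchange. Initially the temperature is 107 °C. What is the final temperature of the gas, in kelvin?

T₂ ≈ 952 K

Adiabatic: T₁V₁^(γ−1) = T₂V₂^(γ−1) ⇒ T₂ = T₁ (V₁/V₂)^(γ−1).
T₁ = 107 °C = 380.1 K.
T₂ = 380.1 × (20/0.937)^(0.3) = 952.2 K.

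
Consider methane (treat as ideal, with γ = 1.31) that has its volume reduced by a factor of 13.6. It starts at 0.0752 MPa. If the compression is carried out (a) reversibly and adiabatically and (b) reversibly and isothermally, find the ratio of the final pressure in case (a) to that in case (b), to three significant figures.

Isothermal: P_b = P₁(V₁/V₂) = 0.0752×13.6.
Adiabatic: P_a = P₁(V₁/V₂)^γ = 0.0752×13.6^(1.31).
P_a/P_b = (V₁/V₂)^(γ−1) = 13.6^(0.31) = 2.246.

P_adiabatic / P_isothermal ≈ 2.25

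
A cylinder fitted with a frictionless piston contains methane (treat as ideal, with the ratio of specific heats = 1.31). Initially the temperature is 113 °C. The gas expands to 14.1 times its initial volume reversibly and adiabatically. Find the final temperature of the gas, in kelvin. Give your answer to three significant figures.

T₂ ≈ 170 K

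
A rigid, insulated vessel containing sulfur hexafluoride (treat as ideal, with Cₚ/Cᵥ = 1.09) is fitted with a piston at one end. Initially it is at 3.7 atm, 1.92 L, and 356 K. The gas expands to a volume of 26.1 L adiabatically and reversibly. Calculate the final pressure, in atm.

P₂ ≈ 0.215 atm

Adiabatic: P₁V₁^γ = P₂V₂^γ ⇒ P₂ = P₁ (V₁/V₂)^γ.
P₂ = 3.7 × (1.92/26.1)^(1.09) = 0.2152 atm.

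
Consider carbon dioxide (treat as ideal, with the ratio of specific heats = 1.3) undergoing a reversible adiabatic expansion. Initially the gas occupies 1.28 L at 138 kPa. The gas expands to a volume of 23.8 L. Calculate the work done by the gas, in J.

P₂ = P₁(V₁/V₂)^γ = 138×(1.28/23.8)^(1.3) = 3.088 kPa.
For a reversible adiabat, W_by_gas = (P₁V₁ − P₂V₂)/(γ−1).
W_by = (138000×0.00128 − 3088×0.0238) / (0.3) = 343.8 J.

W ≈ 344 J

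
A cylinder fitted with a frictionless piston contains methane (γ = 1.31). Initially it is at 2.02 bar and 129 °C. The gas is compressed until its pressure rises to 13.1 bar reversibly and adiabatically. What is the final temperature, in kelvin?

T₂ ≈ 626 K

Adiabatic: T₂/T₁ = (P₂/P₁)^((γ−1)/γ).
T₁ = 129 °C = 402.1 K.
T₂ = 402.1 × (13.1/2.02)^(0.237) = 625.9 K.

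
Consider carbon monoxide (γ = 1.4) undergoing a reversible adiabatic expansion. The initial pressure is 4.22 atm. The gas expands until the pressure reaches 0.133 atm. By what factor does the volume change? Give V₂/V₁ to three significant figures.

From PV^γ = const, V₂/V₁ = (P₁/P₂)^(1/γ).
V₂/V₁ = (4.22/0.133)^(0.714) = 11.82.

V₂/V₁ ≈ 11.8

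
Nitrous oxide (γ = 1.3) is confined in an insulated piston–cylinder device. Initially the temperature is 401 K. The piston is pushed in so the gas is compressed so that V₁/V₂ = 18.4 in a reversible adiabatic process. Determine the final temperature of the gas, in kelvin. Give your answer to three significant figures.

T₂ ≈ 961 K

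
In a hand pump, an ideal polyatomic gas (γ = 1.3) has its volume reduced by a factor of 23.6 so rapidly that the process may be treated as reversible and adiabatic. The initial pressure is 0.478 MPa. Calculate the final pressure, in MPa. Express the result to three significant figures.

Adiabatic: P₁V₁^γ = P₂V₂^γ ⇒ P₂ = P₁ (V₁/V₂)^γ.
P₂ = 0.478 × 23.6^(1.3) = 29.12 MPa.

P₂ ≈ 29.1 MPa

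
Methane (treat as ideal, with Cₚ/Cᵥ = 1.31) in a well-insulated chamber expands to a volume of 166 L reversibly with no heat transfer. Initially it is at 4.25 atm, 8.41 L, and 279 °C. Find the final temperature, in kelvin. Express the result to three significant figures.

T₂ ≈ 219 K

Adiabatic: T₁V₁^(γ−1) = T₂V₂^(γ−1) ⇒ T₂ = T₁ (V₁/V₂)^(γ−1).
T₁ = 279 °C = 552.1 K.
T₂ = 552.1 × (8.41/166)^(0.31) = 219 K.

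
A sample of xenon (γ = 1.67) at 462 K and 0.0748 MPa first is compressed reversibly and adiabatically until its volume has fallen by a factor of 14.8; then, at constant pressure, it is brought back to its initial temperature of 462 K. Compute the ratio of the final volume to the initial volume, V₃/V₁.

Adiabatic step: V₂/V₁ = 0.06757; T₂ = T₁·14.8^(0.67) = 2810 K.
Isobaric step: V₃/V₂ = T₃/T₂ = 462/2810.
V₃/V₁ = (V₂/V₁)(V₃/V₂) = 0.06757 × (462/2810) = 0.01111.

V₃/V₁ ≈ 0.0111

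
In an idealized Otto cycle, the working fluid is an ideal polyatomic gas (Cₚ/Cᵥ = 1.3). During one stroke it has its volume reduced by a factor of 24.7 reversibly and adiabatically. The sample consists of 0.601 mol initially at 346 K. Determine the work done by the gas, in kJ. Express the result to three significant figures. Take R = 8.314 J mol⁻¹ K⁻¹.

Adiabatic: T₁V₁^(γ−1) = T₂V₂^(γ−1) ⇒ T₂ = T₁ (V₁/V₂)^(γ−1).
T₂ = 346 × 24.7^(0.3) = 905.5 K.
Q = 0, so ΔU = W_on_gas = nCᵥΔT with Cᵥ = R/(γ−1) = 27.71 J/(mol·K).
ΔU = 0.601 × 27.71 × (905.5 − 346) = 9319 J.
Work done by the gas = −ΔU = -9319 J.

W ≈ -9.32 kJ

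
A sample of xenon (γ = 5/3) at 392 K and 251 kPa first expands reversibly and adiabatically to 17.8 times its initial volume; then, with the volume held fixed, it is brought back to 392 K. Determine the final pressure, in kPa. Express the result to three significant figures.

P₃ ≈ 14.1 kPa

Adiabatic step (PV^γ = const): P₂ = 251×(1/17.8)^(5/3) = 2.068 kPa; T₂ = 392×(1/17.8)^(2/3) = 57.5 K.
Isochoric: P₃ = P₂(T₃/T₂) = 2.068 × (392/57.5) = 14.1 kPa.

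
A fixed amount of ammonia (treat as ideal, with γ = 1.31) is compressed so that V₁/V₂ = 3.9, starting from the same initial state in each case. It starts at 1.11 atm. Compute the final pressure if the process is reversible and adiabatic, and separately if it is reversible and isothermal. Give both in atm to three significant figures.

Isothermal: P₂ = P₁(V₁/V₂) = 1.11×3.9 = 4.329 atm.
Adiabatic: P₂ = P₁(V₁/V₂)^γ = 1.11×3.9^(1.31) = 6.601 atm.

adiabatic: 6.60 atm; isothermal: 4.33 atm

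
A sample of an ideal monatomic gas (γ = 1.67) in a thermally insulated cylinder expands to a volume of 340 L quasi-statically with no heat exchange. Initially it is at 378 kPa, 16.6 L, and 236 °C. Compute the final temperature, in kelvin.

T₂ ≈ 67.3 K

For a reversible adiabat TV^(γ−1) is constant, so T₂ = T₁ (V₁/V₂)^(γ−1).
T₁ = 236 °C = 509.1 K.
T₂ = 509.1 × (16.6/340)^(0.67) = 67.33 K.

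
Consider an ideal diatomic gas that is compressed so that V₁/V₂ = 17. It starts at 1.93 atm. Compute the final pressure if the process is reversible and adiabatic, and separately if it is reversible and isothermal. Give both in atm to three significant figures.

adiabatic: 102 atm; isothermal: 32.8 atm

For a diatomic ideal gas γ = 7/5.
Isothermal: P₂ = P₁(V₁/V₂) = 1.93×17 = 32.81 atm.
Adiabatic: P₂ = P₁(V₁/V₂)^γ = 1.93×17^(7/5) = 101.9 atm.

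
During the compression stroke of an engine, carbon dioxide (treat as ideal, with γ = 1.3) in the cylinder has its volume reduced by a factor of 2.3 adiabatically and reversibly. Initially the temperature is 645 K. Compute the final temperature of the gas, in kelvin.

T₂ ≈ 828 K

For a reversible adiabat TV^(γ−1) is constant, so T₂ = T₁ (V₁/V₂)^(γ−1).
T₂ = 645 × 2.3^(0.3) = 828.1 K.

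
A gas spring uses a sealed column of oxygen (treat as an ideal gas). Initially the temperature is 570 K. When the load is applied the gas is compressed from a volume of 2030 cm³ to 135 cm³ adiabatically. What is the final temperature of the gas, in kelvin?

Adiabatic: T₁V₁^(γ−1) = T₂V₂^(γ−1) ⇒ T₂ = T₁ (V₁/V₂)^(γ−1).
For a diatomic ideal gas γ = 7/5, so γ−1 = 2/5.
T₂ = 570 × (2030/135)^(2/5) = 1686 K.

T₂ ≈ 1690 K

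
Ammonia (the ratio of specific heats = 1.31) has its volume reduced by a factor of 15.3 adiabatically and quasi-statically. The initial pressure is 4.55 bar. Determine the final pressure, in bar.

P₂ ≈ 162 bar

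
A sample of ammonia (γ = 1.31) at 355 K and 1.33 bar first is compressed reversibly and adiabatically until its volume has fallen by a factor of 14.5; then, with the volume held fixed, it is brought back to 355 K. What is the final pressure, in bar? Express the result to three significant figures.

Adiabatic step (PV^γ = const): P₂ = 1.33×14.5^(1.31) = 44.18 bar; T₂ = 355×14.5^(0.31) = 813.3 K.
Isochoric: P₃ = P₂(T₃/T₂) = 44.18 × (355/813.3) = 19.29 bar.

P₃ ≈ 19.3 bar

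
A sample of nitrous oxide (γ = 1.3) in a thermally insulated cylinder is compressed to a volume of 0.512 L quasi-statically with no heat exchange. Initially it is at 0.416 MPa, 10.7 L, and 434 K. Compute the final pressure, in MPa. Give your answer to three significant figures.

P₂ ≈ 21.6 MPa

Adiabatic: P₁V₁^γ = P₂V₂^γ ⇒ P₂ = P₁ (V₁/V₂)^γ.
P₂ = 0.416 × (10.7/0.512)^(1.3) = 21.64 MPa.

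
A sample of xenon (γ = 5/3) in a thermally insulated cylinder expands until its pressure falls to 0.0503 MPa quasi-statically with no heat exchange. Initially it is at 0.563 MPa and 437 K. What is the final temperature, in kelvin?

T₂ ≈ 166 K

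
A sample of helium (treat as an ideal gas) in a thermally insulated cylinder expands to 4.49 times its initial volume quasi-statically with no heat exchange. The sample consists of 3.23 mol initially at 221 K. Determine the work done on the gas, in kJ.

Adiabatic: T₁V₁^(γ−1) = T₂V₂^(γ−1) ⇒ T₂ = T₁ (V₁/V₂)^(γ−1).
γ = 5/3 for a monatomic ideal gas, so γ−1 = 2/3.
T₂ = 221 × (1/4.49)^(2/3) = 81.2 K.
Q = 0, so ΔU = W_on_gas = nCᵥΔT with Cᵥ = R/(γ−1) = 12.47 J/(mol·K).
ΔU = 3.23 × 12.47 × (81.2 − 221) = -5631 J.

W ≈ -5.63 kJ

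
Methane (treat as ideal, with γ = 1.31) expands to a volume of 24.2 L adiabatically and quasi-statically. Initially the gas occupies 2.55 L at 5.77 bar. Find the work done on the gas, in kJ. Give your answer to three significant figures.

P₂ = P₁(V₁/V₂)^γ = 5.77×(2.55/24.2)^(1.31) = 0.3027 bar.
For a reversible adiabat, W_by_gas = (P₁V₁ − P₂V₂)/(γ−1).
W_by = (577000×0.00255 − 30270×0.0242) / (0.31) = 2384 J.
W_on_gas = −W_by = -2384 J.

W ≈ -2.38 kJ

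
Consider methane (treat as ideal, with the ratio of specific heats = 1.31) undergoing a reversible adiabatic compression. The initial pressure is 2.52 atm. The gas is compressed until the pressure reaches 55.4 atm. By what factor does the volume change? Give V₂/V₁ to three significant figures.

From PV^γ = const, V₂/V₁ = (P₁/P₂)^(1/γ).
V₂/V₁ = (2.52/55.4)^(0.763) = 0.09451.

V₂/V₁ ≈ 0.0945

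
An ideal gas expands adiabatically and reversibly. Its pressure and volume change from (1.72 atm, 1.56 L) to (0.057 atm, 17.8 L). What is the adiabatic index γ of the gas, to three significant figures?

PV^γ = const ⇒ γ = ln(P₂/P₁) / ln(V₁/V₂).
γ = ln(0.057/1.72) / ln(1.56/17.8) = 1.399.

γ ≈ 1.40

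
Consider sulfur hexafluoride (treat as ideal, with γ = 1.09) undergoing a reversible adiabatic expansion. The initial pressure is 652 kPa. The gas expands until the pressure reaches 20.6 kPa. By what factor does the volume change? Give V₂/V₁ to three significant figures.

V₂/V₁ ≈ 23.8

From PV^γ = const, V₂/V₁ = (P₁/P₂)^(1/γ).
V₂/V₁ = (652/20.6)^(0.917) = 23.8.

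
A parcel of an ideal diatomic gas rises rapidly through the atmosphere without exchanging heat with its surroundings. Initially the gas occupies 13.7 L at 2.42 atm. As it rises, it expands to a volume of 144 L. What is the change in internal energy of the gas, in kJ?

ΔU ≈ -5.12 kJ

γ = 7/5 for a diatomic ideal gas.
P₂ = P₁(V₁/V₂)^γ = 2.42×(13.7/144)^(7/5) = 0.08985 atm.
For a reversible adiabat, W_by_gas = (P₁V₁ − P₂V₂)/(γ−1).
W_by = (245200×0.0137 − 9104×0.144) / (2/5) = 5121 J.
Q = 0 ⇒ ΔU = −W_by = -5121 J.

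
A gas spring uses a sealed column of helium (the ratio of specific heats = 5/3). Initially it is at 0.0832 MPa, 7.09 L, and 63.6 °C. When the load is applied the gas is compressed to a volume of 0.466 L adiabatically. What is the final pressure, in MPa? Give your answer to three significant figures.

P₂ ≈ 7.77 MPa

Adiabatic: P₁V₁^γ = P₂V₂^γ ⇒ P₂ = P₁ (V₁/V₂)^γ.
P₂ = 0.0832 × (7.09/0.466)^(5/3) = 7.772 MPa.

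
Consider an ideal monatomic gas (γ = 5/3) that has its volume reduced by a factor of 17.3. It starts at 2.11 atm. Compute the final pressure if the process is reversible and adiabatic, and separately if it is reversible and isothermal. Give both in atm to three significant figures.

adiabatic: 244 atm; isothermal: 36.5 atm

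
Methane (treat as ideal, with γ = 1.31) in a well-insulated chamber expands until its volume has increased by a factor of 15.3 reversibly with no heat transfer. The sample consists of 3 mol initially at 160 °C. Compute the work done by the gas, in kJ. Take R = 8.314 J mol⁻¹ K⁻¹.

W ≈ 19.9 kJ

Adiabatic: T₁V₁^(γ−1) = T₂V₂^(γ−1) ⇒ T₂ = T₁ (V₁/V₂)^(γ−1).
T₁ = 160 °C = 433.1 K.
T₂ = 433.1 × (1/15.3)^(0.31) = 185.9 K.
Q = 0, so ΔU = W_on_gas = nCᵥΔT with Cᵥ = R/(γ−1) = 26.82 J/(mol·K).
ΔU = 3 × 26.82 × (185.9 − 433.1) = -19890 J.
Work done by the gas = −ΔU = 19890 J.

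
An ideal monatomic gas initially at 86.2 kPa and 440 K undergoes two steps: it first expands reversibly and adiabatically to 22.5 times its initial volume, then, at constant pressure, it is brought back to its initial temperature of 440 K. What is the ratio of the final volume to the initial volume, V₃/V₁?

For a monatomic ideal gas γ = 5/3.
Adiabatic step: V₂/V₁ = 22.5; T₂ = T₁·(1/22.5)^(2/3) = 55.21 K.
Isobaric step: V₃/V₂ = T₃/T₂ = 440/55.21.
V₃/V₁ = (V₂/V₁)(V₃/V₂) = 22.5 × (440/55.21) = 179.3.

V₃/V₁ ≈ 179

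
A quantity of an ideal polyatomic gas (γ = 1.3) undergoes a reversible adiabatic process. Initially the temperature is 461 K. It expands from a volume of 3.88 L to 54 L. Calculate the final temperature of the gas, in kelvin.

T₂ ≈ 209 K

For a reversible adiabat TV^(γ−1) is constant, so T₂ = T₁ (V₁/V₂)^(γ−1).
T₂ = 461 × (3.88/54)^(0.3) = 209.2 K.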